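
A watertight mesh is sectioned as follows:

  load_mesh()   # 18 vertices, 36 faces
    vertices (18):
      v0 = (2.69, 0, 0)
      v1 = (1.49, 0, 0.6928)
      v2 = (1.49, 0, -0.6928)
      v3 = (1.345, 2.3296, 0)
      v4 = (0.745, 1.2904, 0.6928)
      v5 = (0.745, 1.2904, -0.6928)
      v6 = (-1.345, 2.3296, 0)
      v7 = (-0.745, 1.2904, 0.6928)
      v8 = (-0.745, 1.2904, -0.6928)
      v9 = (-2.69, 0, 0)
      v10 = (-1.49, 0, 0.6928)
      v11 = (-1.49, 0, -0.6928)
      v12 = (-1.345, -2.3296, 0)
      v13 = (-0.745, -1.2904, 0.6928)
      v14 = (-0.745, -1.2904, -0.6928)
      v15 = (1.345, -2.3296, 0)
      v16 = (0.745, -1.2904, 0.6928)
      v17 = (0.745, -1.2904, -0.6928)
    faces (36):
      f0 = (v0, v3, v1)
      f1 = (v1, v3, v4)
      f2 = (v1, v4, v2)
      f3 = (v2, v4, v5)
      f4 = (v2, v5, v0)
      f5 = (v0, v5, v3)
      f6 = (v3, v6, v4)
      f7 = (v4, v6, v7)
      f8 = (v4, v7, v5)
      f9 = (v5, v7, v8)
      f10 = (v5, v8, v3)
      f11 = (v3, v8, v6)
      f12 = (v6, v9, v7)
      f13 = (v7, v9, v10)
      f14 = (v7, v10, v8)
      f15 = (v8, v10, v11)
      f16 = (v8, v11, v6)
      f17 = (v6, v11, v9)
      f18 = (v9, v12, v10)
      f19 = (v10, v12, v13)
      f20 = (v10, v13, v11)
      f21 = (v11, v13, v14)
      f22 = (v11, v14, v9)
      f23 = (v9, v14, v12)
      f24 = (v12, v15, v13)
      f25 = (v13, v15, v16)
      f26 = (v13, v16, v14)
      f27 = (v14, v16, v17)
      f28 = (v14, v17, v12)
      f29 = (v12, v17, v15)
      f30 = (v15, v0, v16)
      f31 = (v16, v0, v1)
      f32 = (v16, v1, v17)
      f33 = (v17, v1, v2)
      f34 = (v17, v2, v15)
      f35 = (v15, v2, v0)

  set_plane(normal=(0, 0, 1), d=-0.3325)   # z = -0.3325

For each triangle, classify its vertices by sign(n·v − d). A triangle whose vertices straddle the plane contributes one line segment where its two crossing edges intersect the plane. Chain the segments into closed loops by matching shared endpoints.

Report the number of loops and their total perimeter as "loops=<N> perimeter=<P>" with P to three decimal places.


loops=2 perimeter=21.625

Straddling triangles (24 of 36):
  (v1,v4,v2) [++-] → (1.29628, 0.335545, -0.3325)–(1.49, 0, -0.3325)  len=0.3875
  (v2,v4,v5) [-+-] → (1.29628, 0.335545, -0.3325)–(0.745, 1.2904, -0.3325)  len=1.1026
  (v2,v5,v0) [--+] → (1.75652, 0.61931, -0.3325)–(2.11408, 0, -0.3325)  len=0.7151
  (v0,v5,v3) [+-+] → (1.75652, 0.61931, -0.3325)–(1.05704, 1.83085, -0.3325)  len=1.3990
  (v4,v7,v5) [++-] → (0.357553, 1.2904, -0.3325)–(0.745, 1.2904, -0.3325)  len=0.3874
  (v5,v7,v8) [-+-] → (0.357553, 1.2904, -0.3325)–(-0.745, 1.2904, -0.3325)  len=1.1026
  (v5,v8,v3) [--+] → (0.341933, 1.83085, -0.3325)–(1.05704, 1.83085, -0.3325)  len=0.7151
  (v3,v8,v6) [+-+] → (0.341933, 1.83085, -0.3325)–(-1.05704, 1.83085, -0.3325)  len=1.3990
  (v7,v10,v8) [++-] → (-0.938724, 0.954855, -0.3325)–(-0.745, 1.2904, -0.3325)  len=0.3875
  (v8,v10,v11) [-+-] → (-0.938724, 0.954855, -0.3325)–(-1.49, 0, -0.3325)  len=1.1026
  (v8,v11,v6) [--+] → (-1.41459, 1.21154, -0.3325)–(-1.05704, 1.83085, -0.3325)  len=0.7151
  (v6,v11,v9) [+-+] → (-1.41459, 1.21154, -0.3325)–(-2.11408, 0, -0.3325)  len=1.3990
  (v10,v13,v11) [++-] → (-1.29628, -0.335545, -0.3325)–(-1.49, 0, -0.3325)  len=0.3875
  (v11,v13,v14) [-+-] → (-1.29628, -0.335545, -0.3325)–(-0.745, -1.2904, -0.3325)  len=1.1026
  (v11,v14,v9) [--+] → (-1.75652, -0.61931, -0.3325)–(-2.11408, 0, -0.3325)  len=0.7151
  (v9,v14,v12) [+-+] → (-1.75652, -0.61931, -0.3325)–(-1.05704, -1.83085, -0.3325)  len=1.3990
  (v13,v16,v14) [++-] → (-0.357553, -1.2904, -0.3325)–(-0.745, -1.2904, -0.3325)  len=0.3874
  (v14,v16,v17) [-+-] → (-0.357553, -1.2904, -0.3325)–(0.745, -1.2904, -0.3325)  len=1.1026
  (v14,v17,v12) [--+] → (-0.341933, -1.83085, -0.3325)–(-1.05704, -1.83085, -0.3325)  len=0.7151
  (v12,v17,v15) [+-+] → (-0.341933, -1.83085, -0.3325)–(1.05704, -1.83085, -0.3325)  len=1.3990
  (v16,v1,v17) [++-] → (0.938724, -0.954855, -0.3325)–(0.745, -1.2904, -0.3325)  len=0.3875
  (v17,v1,v2) [-+-] → (0.938724, -0.954855, -0.3325)–(1.49, 0, -0.3325)  len=1.1026
  (v17,v2,v15) [--+] → (1.41459, -1.21154, -0.3325)–(1.05704, -1.83085, -0.3325)  len=0.7151
  (v15,v2,v0) [+-+] → (1.41459, -1.21154, -0.3325)–(2.11408, 0, -0.3325)  len=1.3990

Chained into 2 loop(s):
  loop 1: 12 segments, perimeter = 8.9401
  loop 2: 12 segments, perimeter = 12.6845
Total perimeter = 21.625


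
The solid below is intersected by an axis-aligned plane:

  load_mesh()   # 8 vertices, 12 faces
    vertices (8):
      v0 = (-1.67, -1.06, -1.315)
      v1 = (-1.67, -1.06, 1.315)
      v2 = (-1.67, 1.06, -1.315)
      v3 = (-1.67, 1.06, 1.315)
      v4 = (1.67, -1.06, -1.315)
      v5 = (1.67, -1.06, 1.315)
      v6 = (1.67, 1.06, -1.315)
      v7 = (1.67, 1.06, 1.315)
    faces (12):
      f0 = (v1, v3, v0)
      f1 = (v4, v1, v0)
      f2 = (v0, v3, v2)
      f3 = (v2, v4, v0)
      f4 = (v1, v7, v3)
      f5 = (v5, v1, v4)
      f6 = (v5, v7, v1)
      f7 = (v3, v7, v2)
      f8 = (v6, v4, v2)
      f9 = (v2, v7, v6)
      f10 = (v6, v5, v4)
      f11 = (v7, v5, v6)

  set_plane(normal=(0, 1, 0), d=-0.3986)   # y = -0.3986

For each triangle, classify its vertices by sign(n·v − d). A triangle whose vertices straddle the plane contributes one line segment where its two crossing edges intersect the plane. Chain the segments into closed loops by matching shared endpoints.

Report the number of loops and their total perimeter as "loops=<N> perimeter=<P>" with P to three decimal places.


loops=1 perimeter=11.940

Straddling triangles (8 of 12):
  (v1,v3,v0) [-+-] → (-1.67, -0.3986, 1.315)–(-1.67, -0.3986, -0.49449)  len=1.8095
  (v0,v3,v2) [-++] → (-1.67, -0.3986, -0.49449)–(-1.67, -0.3986, -1.315)  len=0.8205
  (v2,v4,v0) [+--] → (0.627983, -0.3986, -1.315)–(-1.67, -0.3986, -1.315)  len=2.2980
  (v1,v7,v3) [-++] → (-0.627983, -0.3986, 1.315)–(-1.67, -0.3986, 1.315)  len=1.0420
  (v5,v7,v1) [-+-] → (1.67, -0.3986, 1.315)–(-0.627983, -0.3986, 1.315)  len=2.2980
  (v6,v4,v2) [+-+] → (1.67, -0.3986, -1.315)–(0.627983, -0.3986, -1.315)  len=1.0420
  (v6,v5,v4) [+--] → (1.67, -0.3986, 0.49449)–(1.67, -0.3986, -1.315)  len=1.8095
  (v7,v5,v6) [+-+] → (1.67, -0.3986, 1.315)–(1.67, -0.3986, 0.49449)  len=0.8205

Chained into 1 loop(s):
  loop 1: 8 segments, perimeter = 11.9400
Total perimeter = 11.940


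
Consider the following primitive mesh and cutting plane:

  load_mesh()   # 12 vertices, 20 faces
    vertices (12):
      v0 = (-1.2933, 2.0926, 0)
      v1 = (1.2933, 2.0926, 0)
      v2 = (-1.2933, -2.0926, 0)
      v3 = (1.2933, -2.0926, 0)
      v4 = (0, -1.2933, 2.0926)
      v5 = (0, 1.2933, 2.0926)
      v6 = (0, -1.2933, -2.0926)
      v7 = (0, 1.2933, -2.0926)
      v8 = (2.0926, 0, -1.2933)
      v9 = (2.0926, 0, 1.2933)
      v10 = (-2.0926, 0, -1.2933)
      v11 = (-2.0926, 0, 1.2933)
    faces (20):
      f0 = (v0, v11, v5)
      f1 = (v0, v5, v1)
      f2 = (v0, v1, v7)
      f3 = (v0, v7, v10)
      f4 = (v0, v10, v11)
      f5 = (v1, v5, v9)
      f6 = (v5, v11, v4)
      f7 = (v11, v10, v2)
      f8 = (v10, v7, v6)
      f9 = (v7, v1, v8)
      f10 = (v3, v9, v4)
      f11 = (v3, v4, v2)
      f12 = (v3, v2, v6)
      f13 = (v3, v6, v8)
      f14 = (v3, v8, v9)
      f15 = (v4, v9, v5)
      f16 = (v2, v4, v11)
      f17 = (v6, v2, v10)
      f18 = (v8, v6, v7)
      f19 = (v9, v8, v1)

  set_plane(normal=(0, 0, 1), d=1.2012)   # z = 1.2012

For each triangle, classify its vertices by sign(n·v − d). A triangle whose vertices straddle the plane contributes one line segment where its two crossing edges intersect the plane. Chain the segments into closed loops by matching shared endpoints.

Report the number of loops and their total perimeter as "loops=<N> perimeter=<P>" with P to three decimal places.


Straddling triangles (10 of 20):
  (v0,v11,v5) [-++] → (-2.03568, 0.149021, 1.2012)–(-0.550916, 1.63378, 1.2012)  len=2.0998
  (v0,v5,v1) [-+-] → (-0.550916, 1.63378, 1.2012)–(0.550916, 1.63378, 1.2012)  len=1.1018
  (v0,v10,v11) [--+] → (-2.0926, 0, 1.2012)–(-2.03568, 0.149021, 1.2012)  len=0.1595
  (v1,v5,v9) [-++] → (0.550916, 1.63378, 1.2012)–(2.03568, 0.149021, 1.2012)  len=2.0998
  (v11,v10,v2) [+--] → (-2.0926, 0, 1.2012)–(-2.03568, -0.149021, 1.2012)  len=0.1595
  (v3,v9,v4) [-++] → (2.03568, -0.149021, 1.2012)–(0.550916, -1.63378, 1.2012)  len=2.0998
  (v3,v4,v2) [-+-] → (0.550916, -1.63378, 1.2012)–(-0.550916, -1.63378, 1.2012)  len=1.1018
  (v3,v8,v9) [--+] → (2.0926, 0, 1.2012)–(2.03568, -0.149021, 1.2012)  len=0.1595
  (v2,v4,v11) [-++] → (-0.550916, -1.63378, 1.2012)–(-2.03568, -0.149021, 1.2012)  len=2.0998
  (v9,v8,v1) [+--] → (2.0926, 0, 1.2012)–(2.03568, 0.149021, 1.2012)  len=0.1595

Chained into 1 loop(s):
  loop 1: 10 segments, perimeter = 11.2408
Total perimeter = 11.241

loops=1 perimeter=11.241


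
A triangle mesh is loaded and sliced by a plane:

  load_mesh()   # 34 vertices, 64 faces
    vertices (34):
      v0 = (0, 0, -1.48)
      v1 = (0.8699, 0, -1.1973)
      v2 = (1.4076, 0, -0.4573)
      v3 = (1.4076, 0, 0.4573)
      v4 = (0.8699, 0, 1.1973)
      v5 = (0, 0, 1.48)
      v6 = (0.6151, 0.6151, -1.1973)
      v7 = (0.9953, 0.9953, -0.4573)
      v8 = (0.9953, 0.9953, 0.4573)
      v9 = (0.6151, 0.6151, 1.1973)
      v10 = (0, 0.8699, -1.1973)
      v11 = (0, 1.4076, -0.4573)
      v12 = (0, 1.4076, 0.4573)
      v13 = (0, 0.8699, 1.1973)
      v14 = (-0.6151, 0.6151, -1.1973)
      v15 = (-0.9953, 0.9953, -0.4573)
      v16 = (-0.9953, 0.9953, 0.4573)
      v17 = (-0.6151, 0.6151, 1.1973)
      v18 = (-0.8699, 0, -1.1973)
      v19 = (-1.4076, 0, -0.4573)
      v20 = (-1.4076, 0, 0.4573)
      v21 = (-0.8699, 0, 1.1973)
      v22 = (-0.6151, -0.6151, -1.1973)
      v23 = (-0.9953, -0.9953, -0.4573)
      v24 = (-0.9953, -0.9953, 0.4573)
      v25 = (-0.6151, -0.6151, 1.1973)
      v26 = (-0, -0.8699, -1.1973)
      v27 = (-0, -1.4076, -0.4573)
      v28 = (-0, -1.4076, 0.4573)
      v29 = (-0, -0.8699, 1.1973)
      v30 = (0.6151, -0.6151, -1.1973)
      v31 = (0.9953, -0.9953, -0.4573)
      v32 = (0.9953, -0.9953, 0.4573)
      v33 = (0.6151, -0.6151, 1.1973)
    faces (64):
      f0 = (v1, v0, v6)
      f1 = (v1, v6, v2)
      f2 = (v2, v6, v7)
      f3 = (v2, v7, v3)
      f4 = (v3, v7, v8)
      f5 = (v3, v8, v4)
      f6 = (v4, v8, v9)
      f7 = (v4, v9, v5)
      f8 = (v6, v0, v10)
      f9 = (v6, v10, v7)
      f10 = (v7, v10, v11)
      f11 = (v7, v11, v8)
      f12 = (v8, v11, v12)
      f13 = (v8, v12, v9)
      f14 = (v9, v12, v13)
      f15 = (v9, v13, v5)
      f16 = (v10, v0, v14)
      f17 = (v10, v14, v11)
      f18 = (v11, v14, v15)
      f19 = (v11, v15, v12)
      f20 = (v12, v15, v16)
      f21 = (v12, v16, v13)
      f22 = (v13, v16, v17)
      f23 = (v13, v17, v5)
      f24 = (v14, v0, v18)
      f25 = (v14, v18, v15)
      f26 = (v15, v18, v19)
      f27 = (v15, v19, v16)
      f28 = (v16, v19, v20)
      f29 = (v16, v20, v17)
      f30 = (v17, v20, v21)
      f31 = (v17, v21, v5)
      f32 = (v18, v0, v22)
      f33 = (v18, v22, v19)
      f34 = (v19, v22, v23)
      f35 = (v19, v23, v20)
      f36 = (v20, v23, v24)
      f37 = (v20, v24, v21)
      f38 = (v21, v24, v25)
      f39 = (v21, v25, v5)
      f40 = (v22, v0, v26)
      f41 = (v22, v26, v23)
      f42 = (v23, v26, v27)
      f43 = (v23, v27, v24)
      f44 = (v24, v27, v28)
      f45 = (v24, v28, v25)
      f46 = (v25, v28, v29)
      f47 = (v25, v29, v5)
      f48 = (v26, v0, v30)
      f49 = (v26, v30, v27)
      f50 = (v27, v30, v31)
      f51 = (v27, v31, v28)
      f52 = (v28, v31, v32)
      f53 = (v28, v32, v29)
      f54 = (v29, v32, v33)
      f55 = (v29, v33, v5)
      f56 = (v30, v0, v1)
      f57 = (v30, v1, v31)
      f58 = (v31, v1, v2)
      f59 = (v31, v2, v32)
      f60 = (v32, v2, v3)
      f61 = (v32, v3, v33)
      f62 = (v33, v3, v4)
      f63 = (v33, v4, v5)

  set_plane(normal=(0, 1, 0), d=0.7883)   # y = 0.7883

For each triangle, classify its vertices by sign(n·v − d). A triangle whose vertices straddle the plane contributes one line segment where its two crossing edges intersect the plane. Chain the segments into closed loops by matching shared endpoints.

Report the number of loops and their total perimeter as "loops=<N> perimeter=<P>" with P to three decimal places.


Straddling triangles (20 of 64):
  (v2,v6,v7) [--+] → (0.7883, 0.7883, -0.860193)–(1.08105, 0.7883, -0.4573)  len=0.4980
  (v2,v7,v3) [-+-] → (1.08105, 0.7883, -0.4573)–(1.08105, 0.7883, -0.267084)  len=0.1902
  (v3,v7,v8) [-++] → (1.08105, 0.7883, -0.267084)–(1.08105, 0.7883, 0.4573)  len=0.7244
  (v3,v8,v4) [-+-] → (1.08105, 0.7883, 0.4573)–(0.96922, 0.7883, 0.611203)  len=0.1902
  (v4,v8,v9) [-+-] → (0.96922, 0.7883, 0.611203)–(0.7883, 0.7883, 0.860193)  len=0.3078
  (v6,v0,v10) [--+] → (0, 0.7883, -1.22382)–(0.196986, 0.7883, -1.1973)  len=0.1988
  (v6,v10,v7) [-++] → (0.196986, 0.7883, -1.1973)–(0.7883, 0.7883, -0.860193)  len=0.6807
  (v8,v12,v9) [++-] → (0.480671, 0.7883, 1.03557)–(0.7883, 0.7883, 0.860193)  len=0.3541
  (v9,v12,v13) [-++] → (0.480671, 0.7883, 1.03557)–(0.196986, 0.7883, 1.1973)  len=0.3265
  (v9,v13,v5) [-+-] → (0.196986, 0.7883, 1.1973)–(0, 0.7883, 1.22382)  len=0.1988
  (v10,v0,v14) [+--] → (0, 0.7883, -1.22382)–(-0.196986, 0.7883, -1.1973)  len=0.1988
  (v10,v14,v11) [+-+] → (-0.196986, 0.7883, -1.1973)–(-0.480671, 0.7883, -1.03557)  len=0.3265
  (v11,v14,v15) [+-+] → (-0.480671, 0.7883, -1.03557)–(-0.7883, 0.7883, -0.860193)  len=0.3541
  (v13,v16,v17) [++-] → (-0.7883, 0.7883, 0.860193)–(-0.196986, 0.7883, 1.1973)  len=0.6807
  (v13,v17,v5) [+--] → (-0.196986, 0.7883, 1.1973)–(0, 0.7883, 1.22382)  len=0.1988
  (v14,v18,v15) [--+] → (-0.96922, 0.7883, -0.611203)–(-0.7883, 0.7883, -0.860193)  len=0.3078
  (v15,v18,v19) [+--] → (-0.96922, 0.7883, -0.611203)–(-1.08105, 0.7883, -0.4573)  len=0.1902
  (v15,v19,v16) [+-+] → (-1.08105, 0.7883, -0.4573)–(-1.08105, 0.7883, 0.267084)  len=0.7244
  (v16,v19,v20) [+--] → (-1.08105, 0.7883, 0.267084)–(-1.08105, 0.7883, 0.4573)  len=0.1902
  (v16,v20,v17) [+--] → (-1.08105, 0.7883, 0.4573)–(-0.7883, 0.7883, 0.860193)  len=0.4980

Chained into 1 loop(s):
  loop 1: 20 segments, perimeter = 7.3390
Total perimeter = 7.339

loops=1 perimeter=7.339


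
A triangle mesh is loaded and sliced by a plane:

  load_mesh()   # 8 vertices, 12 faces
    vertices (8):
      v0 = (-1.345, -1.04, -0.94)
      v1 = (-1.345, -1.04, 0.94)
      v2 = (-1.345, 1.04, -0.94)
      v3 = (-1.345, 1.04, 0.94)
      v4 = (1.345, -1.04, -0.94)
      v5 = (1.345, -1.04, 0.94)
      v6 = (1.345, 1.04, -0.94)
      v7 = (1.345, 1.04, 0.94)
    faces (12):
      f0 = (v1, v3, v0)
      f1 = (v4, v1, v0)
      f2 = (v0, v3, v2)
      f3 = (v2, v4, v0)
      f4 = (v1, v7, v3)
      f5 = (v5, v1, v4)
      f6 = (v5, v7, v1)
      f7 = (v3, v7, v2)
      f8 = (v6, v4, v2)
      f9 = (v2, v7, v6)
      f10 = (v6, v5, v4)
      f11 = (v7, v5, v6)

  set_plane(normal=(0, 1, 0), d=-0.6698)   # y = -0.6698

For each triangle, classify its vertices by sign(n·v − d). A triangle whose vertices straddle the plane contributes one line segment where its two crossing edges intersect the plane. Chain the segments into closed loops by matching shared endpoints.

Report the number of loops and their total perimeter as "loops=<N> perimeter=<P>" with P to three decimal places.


Straddling triangles (8 of 12):
  (v1,v3,v0) [-+-] → (-1.345, -0.6698, 0.94)–(-1.345, -0.6698, -0.605396)  len=1.5454
  (v0,v3,v2) [-++] → (-1.345, -0.6698, -0.605396)–(-1.345, -0.6698, -0.94)  len=0.3346
  (v2,v4,v0) [+--] → (0.866232, -0.6698, -0.94)–(-1.345, -0.6698, -0.94)  len=2.2112
  (v1,v7,v3) [-++] → (-0.866232, -0.6698, 0.94)–(-1.345, -0.6698, 0.94)  len=0.4788
  (v5,v7,v1) [-+-] → (1.345, -0.6698, 0.94)–(-0.866232, -0.6698, 0.94)  len=2.2112
  (v6,v4,v2) [+-+] → (1.345, -0.6698, -0.94)–(0.866232, -0.6698, -0.94)  len=0.4788
  (v6,v5,v4) [+--] → (1.345, -0.6698, 0.605396)–(1.345, -0.6698, -0.94)  len=1.5454
  (v7,v5,v6) [+-+] → (1.345, -0.6698, 0.94)–(1.345, -0.6698, 0.605396)  len=0.3346

Chained into 1 loop(s):
  loop 1: 8 segments, perimeter = 9.1400
Total perimeter = 9.140

loops=1 perimeter=9.140


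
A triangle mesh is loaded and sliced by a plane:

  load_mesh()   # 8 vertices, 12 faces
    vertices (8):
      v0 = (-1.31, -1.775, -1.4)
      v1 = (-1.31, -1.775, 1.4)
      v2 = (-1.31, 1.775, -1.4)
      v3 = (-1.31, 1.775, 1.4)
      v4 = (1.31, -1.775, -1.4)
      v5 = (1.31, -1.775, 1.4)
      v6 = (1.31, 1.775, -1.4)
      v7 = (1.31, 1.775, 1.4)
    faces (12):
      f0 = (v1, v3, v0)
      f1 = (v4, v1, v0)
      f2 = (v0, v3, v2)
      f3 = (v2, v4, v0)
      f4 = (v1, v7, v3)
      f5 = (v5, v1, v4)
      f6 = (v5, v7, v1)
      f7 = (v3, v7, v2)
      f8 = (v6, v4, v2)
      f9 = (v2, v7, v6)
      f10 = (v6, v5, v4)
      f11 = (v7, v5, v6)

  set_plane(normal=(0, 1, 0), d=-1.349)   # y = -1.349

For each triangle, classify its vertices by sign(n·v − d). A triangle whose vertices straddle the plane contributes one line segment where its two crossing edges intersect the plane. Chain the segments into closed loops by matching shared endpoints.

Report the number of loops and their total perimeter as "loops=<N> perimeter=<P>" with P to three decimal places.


loops=1 perimeter=10.840

Straddling triangles (8 of 12):
  (v1,v3,v0) [-+-] → (-1.31, -1.349, 1.4)–(-1.31, -1.349, -1.064)  len=2.4640
  (v0,v3,v2) [-++] → (-1.31, -1.349, -1.064)–(-1.31, -1.349, -1.4)  len=0.3360
  (v2,v4,v0) [+--] → (0.9956, -1.349, -1.4)–(-1.31, -1.349, -1.4)  len=2.3056
  (v1,v7,v3) [-++] → (-0.9956, -1.349, 1.4)–(-1.31, -1.349, 1.4)  len=0.3144
  (v5,v7,v1) [-+-] → (1.31, -1.349, 1.4)–(-0.9956, -1.349, 1.4)  len=2.3056
  (v6,v4,v2) [+-+] → (1.31, -1.349, -1.4)–(0.9956, -1.349, -1.4)  len=0.3144
  (v6,v5,v4) [+--] → (1.31, -1.349, 1.064)–(1.31, -1.349, -1.4)  len=2.4640
  (v7,v5,v6) [+-+] → (1.31, -1.349, 1.4)–(1.31, -1.349, 1.064)  len=0.3360

Chained into 1 loop(s):
  loop 1: 8 segments, perimeter = 10.8400
Total perimeter = 10.840


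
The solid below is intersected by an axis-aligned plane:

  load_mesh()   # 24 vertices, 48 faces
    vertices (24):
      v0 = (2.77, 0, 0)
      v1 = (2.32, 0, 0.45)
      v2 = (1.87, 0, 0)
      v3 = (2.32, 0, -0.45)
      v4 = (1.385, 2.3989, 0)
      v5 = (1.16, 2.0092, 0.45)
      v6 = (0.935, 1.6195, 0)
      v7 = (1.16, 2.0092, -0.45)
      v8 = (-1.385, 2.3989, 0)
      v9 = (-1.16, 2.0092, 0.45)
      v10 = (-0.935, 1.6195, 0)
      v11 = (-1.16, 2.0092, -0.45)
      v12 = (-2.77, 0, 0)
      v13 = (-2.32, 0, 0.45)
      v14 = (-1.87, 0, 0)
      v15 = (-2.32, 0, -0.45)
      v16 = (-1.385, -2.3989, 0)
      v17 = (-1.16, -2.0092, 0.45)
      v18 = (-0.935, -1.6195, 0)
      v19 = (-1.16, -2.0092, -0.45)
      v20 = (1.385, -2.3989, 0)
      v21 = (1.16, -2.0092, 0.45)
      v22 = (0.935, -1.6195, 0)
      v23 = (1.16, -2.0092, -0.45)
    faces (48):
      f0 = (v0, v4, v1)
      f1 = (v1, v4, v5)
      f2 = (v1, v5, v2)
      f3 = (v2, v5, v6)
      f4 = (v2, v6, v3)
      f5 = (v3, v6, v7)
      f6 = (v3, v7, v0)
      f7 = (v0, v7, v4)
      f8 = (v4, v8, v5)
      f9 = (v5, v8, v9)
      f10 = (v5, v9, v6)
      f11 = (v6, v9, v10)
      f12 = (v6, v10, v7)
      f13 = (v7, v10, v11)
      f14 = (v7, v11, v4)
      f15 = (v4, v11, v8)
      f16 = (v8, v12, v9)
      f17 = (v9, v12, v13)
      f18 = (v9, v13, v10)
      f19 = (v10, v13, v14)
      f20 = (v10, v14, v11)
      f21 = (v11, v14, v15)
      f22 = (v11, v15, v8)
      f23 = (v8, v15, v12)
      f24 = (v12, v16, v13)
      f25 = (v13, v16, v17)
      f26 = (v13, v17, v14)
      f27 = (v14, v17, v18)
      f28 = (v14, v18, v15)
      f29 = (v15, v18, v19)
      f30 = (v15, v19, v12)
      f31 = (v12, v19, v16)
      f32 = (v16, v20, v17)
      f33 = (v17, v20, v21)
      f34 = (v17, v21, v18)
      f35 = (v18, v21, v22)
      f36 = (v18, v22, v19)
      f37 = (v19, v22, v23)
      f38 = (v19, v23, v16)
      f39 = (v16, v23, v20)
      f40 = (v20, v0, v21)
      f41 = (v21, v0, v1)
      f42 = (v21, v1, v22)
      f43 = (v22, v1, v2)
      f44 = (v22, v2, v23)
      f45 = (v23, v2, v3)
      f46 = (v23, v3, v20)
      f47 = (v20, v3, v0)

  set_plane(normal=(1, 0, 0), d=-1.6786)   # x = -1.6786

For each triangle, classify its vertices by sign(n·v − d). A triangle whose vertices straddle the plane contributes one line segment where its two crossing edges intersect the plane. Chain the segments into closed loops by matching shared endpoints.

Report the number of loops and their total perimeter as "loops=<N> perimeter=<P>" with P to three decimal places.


Straddling triangles (16 of 48):
  (v8,v12,v9) [+-+] → (-1.6786, 1.89037, 0)–(-1.6786, 1.36201, 0.30505)  len=0.6101
  (v9,v12,v13) [+--] → (-1.6786, 1.36201, 0.30505)–(-1.6786, 1.11095, 0.45)  len=0.2899
  (v9,v13,v10) [+-+] → (-1.6786, 1.11095, 0.45)–(-1.6786, 0.749998, 0.241603)  len=0.4168
  (v10,v13,v14) [+--] → (-1.6786, 0.749998, 0.241603)–(-1.6786, 0.331521, 0)  len=0.4832
  (v10,v14,v11) [+-+] → (-1.6786, 0.331521, 0)–(-1.6786, 0.541635, -0.12131)  len=0.2426
  (v11,v14,v15) [+--] → (-1.6786, 0.541635, -0.12131)–(-1.6786, 1.11095, -0.45)  len=0.6574
  (v11,v15,v8) [+-+] → (-1.6786, 1.11095, -0.45)–(-1.6786, 1.64562, -0.141305)  len=0.6174
  (v8,v15,v12) [+--] → (-1.6786, 1.64562, -0.141305)–(-1.6786, 1.89037, 0)  len=0.2826
  (v12,v16,v13) [-+-] → (-1.6786, -1.89037, 0)–(-1.6786, -1.64562, 0.141305)  len=0.2826
  (v13,v16,v17) [-++] → (-1.6786, -1.64562, 0.141305)–(-1.6786, -1.11095, 0.45)  len=0.6174
  (v13,v17,v14) [-+-] → (-1.6786, -1.11095, 0.45)–(-1.6786, -0.541635, 0.12131)  len=0.6574
  (v14,v17,v18) [-++] → (-1.6786, -0.541635, 0.12131)–(-1.6786, -0.331521, 0)  len=0.2426
  (v14,v18,v15) [-+-] → (-1.6786, -0.331521, 0)–(-1.6786, -0.749998, -0.241603)  len=0.4832
  (v15,v18,v19) [-++] → (-1.6786, -0.749998, -0.241603)–(-1.6786, -1.11095, -0.45)  len=0.4168
  (v15,v19,v12) [-+-] → (-1.6786, -1.11095, -0.45)–(-1.6786, -1.36201, -0.30505)  len=0.2899
  (v12,v19,v16) [-++] → (-1.6786, -1.36201, -0.30505)–(-1.6786, -1.89037, 0)  len=0.6101

Chained into 2 loop(s):
  loop 1: 8 segments, perimeter = 3.6000
  loop 2: 8 segments, perimeter = 3.6000
Total perimeter = 7.200

loops=2 perimeter=7.200


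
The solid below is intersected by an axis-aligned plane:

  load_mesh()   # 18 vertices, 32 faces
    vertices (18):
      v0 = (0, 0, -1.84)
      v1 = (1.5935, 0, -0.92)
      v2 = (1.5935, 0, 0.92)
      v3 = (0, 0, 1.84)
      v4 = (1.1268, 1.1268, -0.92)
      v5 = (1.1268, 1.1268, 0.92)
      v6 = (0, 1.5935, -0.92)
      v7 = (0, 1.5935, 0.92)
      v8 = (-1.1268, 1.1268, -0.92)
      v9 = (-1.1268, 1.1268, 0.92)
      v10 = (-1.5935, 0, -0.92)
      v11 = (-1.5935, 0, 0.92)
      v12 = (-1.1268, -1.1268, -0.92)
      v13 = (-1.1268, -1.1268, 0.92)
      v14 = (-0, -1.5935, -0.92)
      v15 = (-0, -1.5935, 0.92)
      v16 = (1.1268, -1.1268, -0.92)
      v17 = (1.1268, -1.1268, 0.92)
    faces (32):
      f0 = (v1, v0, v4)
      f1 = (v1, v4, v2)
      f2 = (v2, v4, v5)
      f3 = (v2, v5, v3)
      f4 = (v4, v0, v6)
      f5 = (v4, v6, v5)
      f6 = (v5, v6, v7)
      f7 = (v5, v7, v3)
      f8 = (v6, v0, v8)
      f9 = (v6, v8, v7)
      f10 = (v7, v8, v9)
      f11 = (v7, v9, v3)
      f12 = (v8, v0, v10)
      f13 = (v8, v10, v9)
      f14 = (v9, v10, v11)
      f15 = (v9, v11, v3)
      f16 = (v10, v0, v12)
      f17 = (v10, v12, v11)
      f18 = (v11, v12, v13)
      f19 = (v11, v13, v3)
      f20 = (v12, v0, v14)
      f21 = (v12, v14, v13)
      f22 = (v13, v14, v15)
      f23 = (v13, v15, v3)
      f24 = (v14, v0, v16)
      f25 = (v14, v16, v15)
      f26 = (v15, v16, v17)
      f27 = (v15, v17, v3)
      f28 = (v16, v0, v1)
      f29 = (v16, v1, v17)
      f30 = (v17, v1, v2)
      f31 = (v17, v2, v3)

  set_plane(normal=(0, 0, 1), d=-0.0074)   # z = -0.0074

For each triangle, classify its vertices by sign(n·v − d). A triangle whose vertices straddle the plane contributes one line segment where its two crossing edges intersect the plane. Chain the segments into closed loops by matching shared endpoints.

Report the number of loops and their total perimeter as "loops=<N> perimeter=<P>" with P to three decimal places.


Straddling triangles (16 of 32):
  (v1,v4,v2) [--+] → (1.35827, 0.567932, -0.0074)–(1.5935, 0, -0.0074)  len=0.6147
  (v2,v4,v5) [+-+] → (1.35827, 0.567932, -0.0074)–(1.1268, 1.1268, -0.0074)  len=0.6049
  (v4,v6,v5) [--+] → (0.558868, 1.36203, -0.0074)–(1.1268, 1.1268, -0.0074)  len=0.6147
  (v5,v6,v7) [+-+] → (0.558868, 1.36203, -0.0074)–(0, 1.5935, -0.0074)  len=0.6049
  (v6,v8,v7) [--+] → (-0.567932, 1.35827, -0.0074)–(0, 1.5935, -0.0074)  len=0.6147
  (v7,v8,v9) [+-+] → (-0.567932, 1.35827, -0.0074)–(-1.1268, 1.1268, -0.0074)  len=0.6049
  (v8,v10,v9) [--+] → (-1.36203, 0.558868, -0.0074)–(-1.1268, 1.1268, -0.0074)  len=0.6147
  (v9,v10,v11) [+-+] → (-1.36203, 0.558868, -0.0074)–(-1.5935, 0, -0.0074)  len=0.6049
  (v10,v12,v11) [--+] → (-1.35827, -0.567932, -0.0074)–(-1.5935, 0, -0.0074)  len=0.6147
  (v11,v12,v13) [+-+] → (-1.35827, -0.567932, -0.0074)–(-1.1268, -1.1268, -0.0074)  len=0.6049
  (v12,v14,v13) [--+] → (-0.558868, -1.36203, -0.0074)–(-1.1268, -1.1268, -0.0074)  len=0.6147
  (v13,v14,v15) [+-+] → (-0.558868, -1.36203, -0.0074)–(0, -1.5935, -0.0074)  len=0.6049
  (v14,v16,v15) [--+] → (0.567932, -1.35827, -0.0074)–(0, -1.5935, -0.0074)  len=0.6147
  (v15,v16,v17) [+-+] → (0.567932, -1.35827, -0.0074)–(1.1268, -1.1268, -0.0074)  len=0.6049
  (v16,v1,v17) [--+] → (1.36203, -0.558868, -0.0074)–(1.1268, -1.1268, -0.0074)  len=0.6147
  (v17,v1,v2) [+-+] → (1.36203, -0.558868, -0.0074)–(1.5935, 0, -0.0074)  len=0.6049

Chained into 1 loop(s):
  loop 1: 16 segments, perimeter = 9.7570
Total perimeter = 9.757

loops=1 perimeter=9.757


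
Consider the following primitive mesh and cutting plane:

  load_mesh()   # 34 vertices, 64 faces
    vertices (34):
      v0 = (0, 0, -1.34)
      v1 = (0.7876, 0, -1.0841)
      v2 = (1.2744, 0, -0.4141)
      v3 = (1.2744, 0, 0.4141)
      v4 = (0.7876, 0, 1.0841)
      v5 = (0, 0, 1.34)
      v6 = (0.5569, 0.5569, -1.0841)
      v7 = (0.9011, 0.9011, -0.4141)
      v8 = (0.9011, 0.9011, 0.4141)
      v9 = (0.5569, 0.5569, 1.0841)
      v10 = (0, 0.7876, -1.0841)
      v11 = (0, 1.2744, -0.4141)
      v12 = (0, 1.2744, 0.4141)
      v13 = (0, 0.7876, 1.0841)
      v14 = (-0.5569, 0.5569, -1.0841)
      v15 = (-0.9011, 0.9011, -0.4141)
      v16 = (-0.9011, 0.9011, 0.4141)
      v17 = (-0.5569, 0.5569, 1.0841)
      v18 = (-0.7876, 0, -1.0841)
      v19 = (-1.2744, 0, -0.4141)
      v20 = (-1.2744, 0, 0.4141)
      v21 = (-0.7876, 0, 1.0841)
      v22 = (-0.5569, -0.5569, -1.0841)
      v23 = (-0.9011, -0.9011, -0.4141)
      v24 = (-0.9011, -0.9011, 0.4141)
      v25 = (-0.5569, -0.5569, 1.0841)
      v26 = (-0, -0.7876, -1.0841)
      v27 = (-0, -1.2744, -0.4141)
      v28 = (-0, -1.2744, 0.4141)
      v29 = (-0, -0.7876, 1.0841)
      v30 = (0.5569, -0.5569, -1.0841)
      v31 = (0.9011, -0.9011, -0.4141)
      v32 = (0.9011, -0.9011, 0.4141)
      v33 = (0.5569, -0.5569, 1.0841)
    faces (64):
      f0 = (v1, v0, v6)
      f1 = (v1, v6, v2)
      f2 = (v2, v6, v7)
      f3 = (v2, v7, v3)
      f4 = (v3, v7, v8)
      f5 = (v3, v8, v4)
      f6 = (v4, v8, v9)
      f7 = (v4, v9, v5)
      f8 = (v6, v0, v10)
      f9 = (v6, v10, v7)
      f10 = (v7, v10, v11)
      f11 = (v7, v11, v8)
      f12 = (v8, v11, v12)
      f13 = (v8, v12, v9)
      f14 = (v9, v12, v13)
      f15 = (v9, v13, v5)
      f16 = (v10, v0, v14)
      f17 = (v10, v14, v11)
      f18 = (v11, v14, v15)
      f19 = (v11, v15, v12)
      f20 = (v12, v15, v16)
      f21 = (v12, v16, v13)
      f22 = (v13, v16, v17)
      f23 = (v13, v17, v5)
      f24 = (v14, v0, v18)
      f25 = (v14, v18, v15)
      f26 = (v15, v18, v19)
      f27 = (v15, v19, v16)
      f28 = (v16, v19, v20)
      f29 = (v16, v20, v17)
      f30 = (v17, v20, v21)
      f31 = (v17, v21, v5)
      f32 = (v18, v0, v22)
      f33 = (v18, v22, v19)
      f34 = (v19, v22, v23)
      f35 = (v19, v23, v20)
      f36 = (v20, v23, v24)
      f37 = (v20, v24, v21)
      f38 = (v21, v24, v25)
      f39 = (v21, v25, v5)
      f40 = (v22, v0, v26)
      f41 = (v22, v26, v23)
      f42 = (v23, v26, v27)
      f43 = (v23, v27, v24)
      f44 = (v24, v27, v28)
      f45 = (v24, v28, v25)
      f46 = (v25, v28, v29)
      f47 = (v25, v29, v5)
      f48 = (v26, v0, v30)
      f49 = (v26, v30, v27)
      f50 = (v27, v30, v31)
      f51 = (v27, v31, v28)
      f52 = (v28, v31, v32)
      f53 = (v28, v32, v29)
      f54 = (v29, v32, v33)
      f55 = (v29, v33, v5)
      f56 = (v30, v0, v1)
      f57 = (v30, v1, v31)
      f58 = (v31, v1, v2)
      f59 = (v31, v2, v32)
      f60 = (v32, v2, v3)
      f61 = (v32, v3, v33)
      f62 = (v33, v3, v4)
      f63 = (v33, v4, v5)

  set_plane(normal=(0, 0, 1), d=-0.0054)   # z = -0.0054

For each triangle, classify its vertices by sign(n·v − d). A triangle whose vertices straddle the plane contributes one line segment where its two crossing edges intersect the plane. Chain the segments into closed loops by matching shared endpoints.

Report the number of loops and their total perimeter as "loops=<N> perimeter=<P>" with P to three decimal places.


Straddling triangles (16 of 64):
  (v2,v7,v3) [--+] → (1.08532, 0.456425, -0.0054)–(1.2744, 0, -0.0054)  len=0.4940
  (v3,v7,v8) [+-+] → (1.08532, 0.456425, -0.0054)–(0.9011, 0.9011, -0.0054)  len=0.4813
  (v7,v11,v8) [--+] → (0.444675, 1.09018, -0.0054)–(0.9011, 0.9011, -0.0054)  len=0.4940
  (v8,v11,v12) [+-+] → (0.444675, 1.09018, -0.0054)–(0, 1.2744, -0.0054)  len=0.4813
  (v11,v15,v12) [--+] → (-0.456425, 1.08532, -0.0054)–(0, 1.2744, -0.0054)  len=0.4940
  (v12,v15,v16) [+-+] → (-0.456425, 1.08532, -0.0054)–(-0.9011, 0.9011, -0.0054)  len=0.4813
  (v15,v19,v16) [--+] → (-1.09018, 0.444675, -0.0054)–(-0.9011, 0.9011, -0.0054)  len=0.4940
  (v16,v19,v20) [+-+] → (-1.09018, 0.444675, -0.0054)–(-1.2744, 0, -0.0054)  len=0.4813
  (v19,v23,v20) [--+] → (-1.08532, -0.456425, -0.0054)–(-1.2744, 0, -0.0054)  len=0.4940
  (v20,v23,v24) [+-+] → (-1.08532, -0.456425, -0.0054)–(-0.9011, -0.9011, -0.0054)  len=0.4813
  (v23,v27,v24) [--+] → (-0.444675, -1.09018, -0.0054)–(-0.9011, -0.9011, -0.0054)  len=0.4940
  (v24,v27,v28) [+-+] → (-0.444675, -1.09018, -0.0054)–(0, -1.2744, -0.0054)  len=0.4813
  (v27,v31,v28) [--+] → (0.456425, -1.08532, -0.0054)–(0, -1.2744, -0.0054)  len=0.4940
  (v28,v31,v32) [+-+] → (0.456425, -1.08532, -0.0054)–(0.9011, -0.9011, -0.0054)  len=0.4813
  (v31,v2,v32) [--+] → (1.09018, -0.444675, -0.0054)–(0.9011, -0.9011, -0.0054)  len=0.4940
  (v32,v2,v3) [+-+] → (1.09018, -0.444675, -0.0054)–(1.2744, 0, -0.0054)  len=0.4813

Chained into 1 loop(s):
  loop 1: 16 segments, perimeter = 7.8029
Total perimeter = 7.803

loops=1 perimeter=7.803


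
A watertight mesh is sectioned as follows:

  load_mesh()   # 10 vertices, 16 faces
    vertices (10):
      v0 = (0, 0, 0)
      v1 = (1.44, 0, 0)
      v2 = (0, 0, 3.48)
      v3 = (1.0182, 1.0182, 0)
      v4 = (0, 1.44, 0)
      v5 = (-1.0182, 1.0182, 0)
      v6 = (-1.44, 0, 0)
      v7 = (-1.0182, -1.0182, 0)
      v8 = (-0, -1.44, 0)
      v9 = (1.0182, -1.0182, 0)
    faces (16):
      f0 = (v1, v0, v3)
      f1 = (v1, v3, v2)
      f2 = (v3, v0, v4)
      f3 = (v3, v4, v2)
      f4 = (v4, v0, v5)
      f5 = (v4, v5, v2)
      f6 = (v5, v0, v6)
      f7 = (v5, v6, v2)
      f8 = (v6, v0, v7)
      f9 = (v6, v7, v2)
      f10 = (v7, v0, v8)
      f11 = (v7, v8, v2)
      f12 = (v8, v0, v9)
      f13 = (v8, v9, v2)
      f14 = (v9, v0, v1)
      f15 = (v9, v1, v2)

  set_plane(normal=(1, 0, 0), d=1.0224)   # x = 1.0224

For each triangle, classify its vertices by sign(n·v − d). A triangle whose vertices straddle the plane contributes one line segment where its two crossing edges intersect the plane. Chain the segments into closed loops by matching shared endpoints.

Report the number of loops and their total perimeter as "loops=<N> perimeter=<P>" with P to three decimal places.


loops=1 perimeter=4.869

Straddling triangles (4 of 16):
  (v1,v0,v3) [+--] → (1.0224, 0, 0)–(1.0224, 1.00806, 0)  len=1.0081
  (v1,v3,v2) [+--] → (1.0224, 1.00806, 0)–(1.0224, 0, 1.0092)  len=1.4264
  (v9,v0,v1) [--+] → (1.0224, 0, 0)–(1.0224, -1.00806, 0)  len=1.0081
  (v9,v1,v2) [-+-] → (1.0224, -1.00806, 0)–(1.0224, 0, 1.0092)  len=1.4264

Chained into 1 loop(s):
  loop 1: 4 segments, perimeter = 4.8690
Total perimeter = 4.869


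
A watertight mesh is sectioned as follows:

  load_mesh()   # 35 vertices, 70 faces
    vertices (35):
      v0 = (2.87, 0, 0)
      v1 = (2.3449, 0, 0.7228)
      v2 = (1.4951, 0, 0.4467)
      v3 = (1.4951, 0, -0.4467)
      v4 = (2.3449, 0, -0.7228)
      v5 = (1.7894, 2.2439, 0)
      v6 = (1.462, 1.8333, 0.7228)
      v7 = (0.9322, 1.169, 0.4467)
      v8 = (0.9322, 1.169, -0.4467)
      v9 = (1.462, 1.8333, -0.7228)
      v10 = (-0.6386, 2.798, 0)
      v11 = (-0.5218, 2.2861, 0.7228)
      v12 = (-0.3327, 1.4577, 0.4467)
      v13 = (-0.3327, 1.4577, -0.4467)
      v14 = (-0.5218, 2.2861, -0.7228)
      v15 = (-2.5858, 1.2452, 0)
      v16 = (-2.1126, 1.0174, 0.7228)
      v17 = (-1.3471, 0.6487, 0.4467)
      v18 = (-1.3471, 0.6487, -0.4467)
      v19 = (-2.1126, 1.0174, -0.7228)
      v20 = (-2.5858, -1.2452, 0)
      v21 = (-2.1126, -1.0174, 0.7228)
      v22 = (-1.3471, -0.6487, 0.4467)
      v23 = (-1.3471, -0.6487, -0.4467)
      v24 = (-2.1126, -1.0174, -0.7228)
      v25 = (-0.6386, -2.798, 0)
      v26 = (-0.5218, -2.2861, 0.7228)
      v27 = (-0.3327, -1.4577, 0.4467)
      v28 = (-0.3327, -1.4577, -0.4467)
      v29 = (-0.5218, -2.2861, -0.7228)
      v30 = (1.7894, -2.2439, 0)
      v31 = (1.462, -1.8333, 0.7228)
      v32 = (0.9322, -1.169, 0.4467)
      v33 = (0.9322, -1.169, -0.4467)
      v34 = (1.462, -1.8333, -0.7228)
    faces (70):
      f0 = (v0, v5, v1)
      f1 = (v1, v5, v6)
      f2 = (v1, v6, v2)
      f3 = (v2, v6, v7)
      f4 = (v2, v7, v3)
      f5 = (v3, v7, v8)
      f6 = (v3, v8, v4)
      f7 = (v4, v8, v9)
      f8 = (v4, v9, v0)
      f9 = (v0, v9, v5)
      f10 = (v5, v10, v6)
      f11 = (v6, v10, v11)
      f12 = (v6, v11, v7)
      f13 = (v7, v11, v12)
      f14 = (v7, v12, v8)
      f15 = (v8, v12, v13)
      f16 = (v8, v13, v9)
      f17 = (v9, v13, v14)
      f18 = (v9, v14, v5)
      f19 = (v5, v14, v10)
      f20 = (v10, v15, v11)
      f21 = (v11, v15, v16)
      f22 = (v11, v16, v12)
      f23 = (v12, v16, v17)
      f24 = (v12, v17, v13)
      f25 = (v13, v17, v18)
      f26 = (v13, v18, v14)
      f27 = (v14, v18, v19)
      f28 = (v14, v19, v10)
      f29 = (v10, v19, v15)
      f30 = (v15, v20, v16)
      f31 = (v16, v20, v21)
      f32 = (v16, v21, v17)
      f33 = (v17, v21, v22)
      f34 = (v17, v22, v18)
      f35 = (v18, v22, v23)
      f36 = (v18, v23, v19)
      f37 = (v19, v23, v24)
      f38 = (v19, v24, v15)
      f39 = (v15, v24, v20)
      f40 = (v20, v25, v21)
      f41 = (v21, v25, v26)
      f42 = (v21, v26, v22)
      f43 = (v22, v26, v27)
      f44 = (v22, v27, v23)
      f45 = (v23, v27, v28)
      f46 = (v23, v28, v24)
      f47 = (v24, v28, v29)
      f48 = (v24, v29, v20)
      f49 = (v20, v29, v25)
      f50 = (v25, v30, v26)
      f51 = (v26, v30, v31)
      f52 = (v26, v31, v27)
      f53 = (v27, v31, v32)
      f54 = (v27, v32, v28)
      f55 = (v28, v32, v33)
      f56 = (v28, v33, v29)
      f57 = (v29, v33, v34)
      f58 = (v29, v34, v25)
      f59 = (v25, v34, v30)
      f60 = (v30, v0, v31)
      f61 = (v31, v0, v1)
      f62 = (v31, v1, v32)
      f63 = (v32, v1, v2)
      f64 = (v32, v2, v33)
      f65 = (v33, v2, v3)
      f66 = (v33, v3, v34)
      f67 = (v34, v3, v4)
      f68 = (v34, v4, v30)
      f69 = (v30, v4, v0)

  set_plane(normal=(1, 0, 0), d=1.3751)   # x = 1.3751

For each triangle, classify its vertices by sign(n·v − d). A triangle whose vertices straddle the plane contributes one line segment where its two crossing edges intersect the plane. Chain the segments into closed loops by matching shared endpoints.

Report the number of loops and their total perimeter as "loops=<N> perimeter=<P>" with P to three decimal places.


Straddling triangles (24 of 70):
  (v2,v6,v7) [++-] → (1.3751, 1.72434, 0.677513)–(1.3751, 0.249209, 0.4467)  len=1.4931
  (v2,v7,v3) [+-+] → (1.3751, 0.249209, 0.4467)–(1.3751, 0.249209, -0.256243)  len=0.7029
  (v3,v7,v8) [+--] → (1.3751, 0.249209, -0.256243)–(1.3751, 0.249209, -0.4467)  len=0.1905
  (v3,v8,v4) [+-+] → (1.3751, 0.249209, -0.4467)–(1.3751, 0.802503, -0.533261)  len=0.5600
  (v4,v8,v9) [+-+] → (1.3751, 0.802503, -0.533261)–(1.3751, 1.72434, -0.677513)  len=0.9331
  (v5,v10,v6) [+-+] → (1.3751, 2.33845, 0)–(1.3751, 1.87321, 0.692898)  len=0.8346
  (v6,v10,v11) [+--] → (1.3751, 1.87321, 0.692898)–(1.3751, 1.85313, 0.7228)  len=0.0360
  (v6,v11,v7) [+--] → (1.3751, 1.85313, 0.7228)–(1.3751, 1.72434, 0.677513)  len=0.1365
  (v8,v13,v9) [--+] → (1.3751, 1.81511, -0.709431)–(1.3751, 1.72434, -0.677513)  len=0.0962
  (v9,v13,v14) [+--] → (1.3751, 1.81511, -0.709431)–(1.3751, 1.85313, -0.7228)  len=0.0403
  (v9,v14,v5) [+-+] → (1.3751, 1.85313, -0.7228)–(1.3751, 2.25146, -0.129567)  len=0.7146
  (v5,v14,v10) [+--] → (1.3751, 2.25146, -0.129567)–(1.3751, 2.33845, 0)  len=0.1561
  (v25,v30,v26) [-+-] → (1.3751, -2.33845, 0)–(1.3751, -2.25146, 0.129567)  len=0.1561
  (v26,v30,v31) [-++] → (1.3751, -2.25146, 0.129567)–(1.3751, -1.85313, 0.7228)  len=0.7146
  (v26,v31,v27) [-+-] → (1.3751, -1.85313, 0.7228)–(1.3751, -1.81511, 0.709431)  len=0.0403
  (v27,v31,v32) [-+-] → (1.3751, -1.81511, 0.709431)–(1.3751, -1.72434, 0.677513)  len=0.0962
  (v29,v33,v34) [--+] → (1.3751, -1.72434, -0.677513)–(1.3751, -1.85313, -0.7228)  len=0.1365
  (v29,v34,v25) [-+-] → (1.3751, -1.85313, -0.7228)–(1.3751, -1.87321, -0.692898)  len=0.0360
  (v25,v34,v30) [-++] → (1.3751, -1.87321, -0.692898)–(1.3751, -2.33845, 0)  len=0.8346
  (v31,v1,v32) [++-] → (1.3751, -0.802503, 0.533261)–(1.3751, -1.72434, 0.677513)  len=0.9331
  (v32,v1,v2) [-++] → (1.3751, -0.802503, 0.533261)–(1.3751, -0.249209, 0.4467)  len=0.5600
  (v32,v2,v33) [-+-] → (1.3751, -0.249209, 0.4467)–(1.3751, -0.249209, 0.256243)  len=0.1905
  (v33,v2,v3) [-++] → (1.3751, -0.249209, 0.256243)–(1.3751, -0.249209, -0.4467)  len=0.7029
  (v33,v3,v34) [-++] → (1.3751, -0.249209, -0.4467)–(1.3751, -1.72434, -0.677513)  len=1.4931

Chained into 2 loop(s):
  loop 1: 12 segments, perimeter = 5.8938
  loop 2: 12 segments, perimeter = 5.8938
Total perimeter = 11.788

loops=2 perimeter=11.788


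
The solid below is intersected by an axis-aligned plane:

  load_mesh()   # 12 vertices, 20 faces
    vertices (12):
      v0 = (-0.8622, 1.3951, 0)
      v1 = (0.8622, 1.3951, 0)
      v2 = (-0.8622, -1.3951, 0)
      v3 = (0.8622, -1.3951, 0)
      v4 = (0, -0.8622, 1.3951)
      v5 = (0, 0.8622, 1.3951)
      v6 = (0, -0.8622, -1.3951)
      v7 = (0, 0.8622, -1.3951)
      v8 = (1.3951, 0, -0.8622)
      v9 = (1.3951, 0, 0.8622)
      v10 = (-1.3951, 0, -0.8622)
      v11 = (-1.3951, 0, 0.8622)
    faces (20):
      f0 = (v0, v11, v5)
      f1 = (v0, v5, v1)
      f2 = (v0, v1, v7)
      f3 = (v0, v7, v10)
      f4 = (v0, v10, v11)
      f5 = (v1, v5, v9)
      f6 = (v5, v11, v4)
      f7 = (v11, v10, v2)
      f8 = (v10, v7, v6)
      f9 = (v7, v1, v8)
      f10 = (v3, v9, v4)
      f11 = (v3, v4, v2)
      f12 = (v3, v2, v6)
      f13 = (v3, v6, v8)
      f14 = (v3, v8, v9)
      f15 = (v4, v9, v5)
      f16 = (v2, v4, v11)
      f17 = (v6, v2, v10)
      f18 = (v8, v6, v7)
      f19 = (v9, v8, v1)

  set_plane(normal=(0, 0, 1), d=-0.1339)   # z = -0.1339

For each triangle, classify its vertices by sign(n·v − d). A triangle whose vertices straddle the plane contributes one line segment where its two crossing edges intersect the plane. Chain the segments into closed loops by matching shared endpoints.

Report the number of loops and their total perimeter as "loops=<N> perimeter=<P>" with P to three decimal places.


loops=1 perimeter=9.100

Straddling triangles (10 of 20):
  (v0,v1,v7) [++-] → (0.779447, 1.34395, -0.1339)–(-0.779447, 1.34395, -0.1339)  len=1.5589
  (v0,v7,v10) [+--] → (-0.779447, 1.34395, -0.1339)–(-0.94496, 1.17844, -0.1339)  len=0.2341
  (v0,v10,v11) [+-+] → (-0.94496, 1.17844, -0.1339)–(-1.3951, 0, -0.1339)  len=1.2615
  (v11,v10,v2) [+-+] → (-1.3951, 0, -0.1339)–(-0.94496, -1.17844, -0.1339)  len=1.2615
  (v7,v1,v8) [-+-] → (0.779447, 1.34395, -0.1339)–(0.94496, 1.17844, -0.1339)  len=0.2341
  (v3,v2,v6) [++-] → (-0.779447, -1.34395, -0.1339)–(0.779447, -1.34395, -0.1339)  len=1.5589
  (v3,v6,v8) [+--] → (0.779447, -1.34395, -0.1339)–(0.94496, -1.17844, -0.1339)  len=0.2341
  (v3,v8,v9) [+-+] → (0.94496, -1.17844, -0.1339)–(1.3951, 0, -0.1339)  len=1.2615
  (v6,v2,v10) [-+-] → (-0.779447, -1.34395, -0.1339)–(-0.94496, -1.17844, -0.1339)  len=0.2341
  (v9,v8,v1) [+-+] → (1.3951, 0, -0.1339)–(0.94496, 1.17844, -0.1339)  len=1.2615

Chained into 1 loop(s):
  loop 1: 10 segments, perimeter = 9.1000
Total perimeter = 9.100
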